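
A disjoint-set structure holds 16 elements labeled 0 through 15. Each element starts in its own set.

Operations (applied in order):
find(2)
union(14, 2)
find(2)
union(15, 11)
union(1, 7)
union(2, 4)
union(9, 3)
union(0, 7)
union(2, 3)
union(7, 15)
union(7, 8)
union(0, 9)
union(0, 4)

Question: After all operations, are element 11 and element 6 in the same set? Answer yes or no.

Answer: no

Derivation:
Step 1: find(2) -> no change; set of 2 is {2}
Step 2: union(14, 2) -> merged; set of 14 now {2, 14}
Step 3: find(2) -> no change; set of 2 is {2, 14}
Step 4: union(15, 11) -> merged; set of 15 now {11, 15}
Step 5: union(1, 7) -> merged; set of 1 now {1, 7}
Step 6: union(2, 4) -> merged; set of 2 now {2, 4, 14}
Step 7: union(9, 3) -> merged; set of 9 now {3, 9}
Step 8: union(0, 7) -> merged; set of 0 now {0, 1, 7}
Step 9: union(2, 3) -> merged; set of 2 now {2, 3, 4, 9, 14}
Step 10: union(7, 15) -> merged; set of 7 now {0, 1, 7, 11, 15}
Step 11: union(7, 8) -> merged; set of 7 now {0, 1, 7, 8, 11, 15}
Step 12: union(0, 9) -> merged; set of 0 now {0, 1, 2, 3, 4, 7, 8, 9, 11, 14, 15}
Step 13: union(0, 4) -> already same set; set of 0 now {0, 1, 2, 3, 4, 7, 8, 9, 11, 14, 15}
Set of 11: {0, 1, 2, 3, 4, 7, 8, 9, 11, 14, 15}; 6 is not a member.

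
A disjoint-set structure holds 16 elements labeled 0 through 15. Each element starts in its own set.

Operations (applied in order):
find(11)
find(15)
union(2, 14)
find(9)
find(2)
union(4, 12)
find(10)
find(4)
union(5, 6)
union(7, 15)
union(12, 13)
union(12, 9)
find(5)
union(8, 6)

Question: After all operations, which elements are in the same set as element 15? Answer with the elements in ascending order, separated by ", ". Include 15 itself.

Answer: 7, 15

Derivation:
Step 1: find(11) -> no change; set of 11 is {11}
Step 2: find(15) -> no change; set of 15 is {15}
Step 3: union(2, 14) -> merged; set of 2 now {2, 14}
Step 4: find(9) -> no change; set of 9 is {9}
Step 5: find(2) -> no change; set of 2 is {2, 14}
Step 6: union(4, 12) -> merged; set of 4 now {4, 12}
Step 7: find(10) -> no change; set of 10 is {10}
Step 8: find(4) -> no change; set of 4 is {4, 12}
Step 9: union(5, 6) -> merged; set of 5 now {5, 6}
Step 10: union(7, 15) -> merged; set of 7 now {7, 15}
Step 11: union(12, 13) -> merged; set of 12 now {4, 12, 13}
Step 12: union(12, 9) -> merged; set of 12 now {4, 9, 12, 13}
Step 13: find(5) -> no change; set of 5 is {5, 6}
Step 14: union(8, 6) -> merged; set of 8 now {5, 6, 8}
Component of 15: {7, 15}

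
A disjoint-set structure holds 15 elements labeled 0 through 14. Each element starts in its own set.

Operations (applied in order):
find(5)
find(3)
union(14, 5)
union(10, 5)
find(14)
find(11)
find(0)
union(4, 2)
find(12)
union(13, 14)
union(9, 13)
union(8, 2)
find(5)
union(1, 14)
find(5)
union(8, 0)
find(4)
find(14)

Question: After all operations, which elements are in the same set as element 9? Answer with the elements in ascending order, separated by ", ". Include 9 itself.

Answer: 1, 5, 9, 10, 13, 14

Derivation:
Step 1: find(5) -> no change; set of 5 is {5}
Step 2: find(3) -> no change; set of 3 is {3}
Step 3: union(14, 5) -> merged; set of 14 now {5, 14}
Step 4: union(10, 5) -> merged; set of 10 now {5, 10, 14}
Step 5: find(14) -> no change; set of 14 is {5, 10, 14}
Step 6: find(11) -> no change; set of 11 is {11}
Step 7: find(0) -> no change; set of 0 is {0}
Step 8: union(4, 2) -> merged; set of 4 now {2, 4}
Step 9: find(12) -> no change; set of 12 is {12}
Step 10: union(13, 14) -> merged; set of 13 now {5, 10, 13, 14}
Step 11: union(9, 13) -> merged; set of 9 now {5, 9, 10, 13, 14}
Step 12: union(8, 2) -> merged; set of 8 now {2, 4, 8}
Step 13: find(5) -> no change; set of 5 is {5, 9, 10, 13, 14}
Step 14: union(1, 14) -> merged; set of 1 now {1, 5, 9, 10, 13, 14}
Step 15: find(5) -> no change; set of 5 is {1, 5, 9, 10, 13, 14}
Step 16: union(8, 0) -> merged; set of 8 now {0, 2, 4, 8}
Step 17: find(4) -> no change; set of 4 is {0, 2, 4, 8}
Step 18: find(14) -> no change; set of 14 is {1, 5, 9, 10, 13, 14}
Component of 9: {1, 5, 9, 10, 13, 14}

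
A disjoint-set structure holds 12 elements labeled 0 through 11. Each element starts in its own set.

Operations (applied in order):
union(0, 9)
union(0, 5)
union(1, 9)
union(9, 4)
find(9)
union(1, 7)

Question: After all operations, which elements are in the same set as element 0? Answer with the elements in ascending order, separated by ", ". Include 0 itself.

Answer: 0, 1, 4, 5, 7, 9

Derivation:
Step 1: union(0, 9) -> merged; set of 0 now {0, 9}
Step 2: union(0, 5) -> merged; set of 0 now {0, 5, 9}
Step 3: union(1, 9) -> merged; set of 1 now {0, 1, 5, 9}
Step 4: union(9, 4) -> merged; set of 9 now {0, 1, 4, 5, 9}
Step 5: find(9) -> no change; set of 9 is {0, 1, 4, 5, 9}
Step 6: union(1, 7) -> merged; set of 1 now {0, 1, 4, 5, 7, 9}
Component of 0: {0, 1, 4, 5, 7, 9}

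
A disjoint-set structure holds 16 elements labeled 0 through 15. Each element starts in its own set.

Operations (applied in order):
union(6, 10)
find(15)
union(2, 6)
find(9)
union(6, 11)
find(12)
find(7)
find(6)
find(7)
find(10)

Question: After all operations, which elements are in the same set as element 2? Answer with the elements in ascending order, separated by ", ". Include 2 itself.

Answer: 2, 6, 10, 11

Derivation:
Step 1: union(6, 10) -> merged; set of 6 now {6, 10}
Step 2: find(15) -> no change; set of 15 is {15}
Step 3: union(2, 6) -> merged; set of 2 now {2, 6, 10}
Step 4: find(9) -> no change; set of 9 is {9}
Step 5: union(6, 11) -> merged; set of 6 now {2, 6, 10, 11}
Step 6: find(12) -> no change; set of 12 is {12}
Step 7: find(7) -> no change; set of 7 is {7}
Step 8: find(6) -> no change; set of 6 is {2, 6, 10, 11}
Step 9: find(7) -> no change; set of 7 is {7}
Step 10: find(10) -> no change; set of 10 is {2, 6, 10, 11}
Component of 2: {2, 6, 10, 11}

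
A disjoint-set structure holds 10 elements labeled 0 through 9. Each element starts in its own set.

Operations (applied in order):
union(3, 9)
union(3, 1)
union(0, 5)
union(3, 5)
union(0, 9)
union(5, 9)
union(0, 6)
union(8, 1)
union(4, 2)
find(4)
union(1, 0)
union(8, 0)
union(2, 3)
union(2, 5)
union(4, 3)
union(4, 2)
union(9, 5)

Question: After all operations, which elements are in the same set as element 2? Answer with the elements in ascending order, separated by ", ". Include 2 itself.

Answer: 0, 1, 2, 3, 4, 5, 6, 8, 9

Derivation:
Step 1: union(3, 9) -> merged; set of 3 now {3, 9}
Step 2: union(3, 1) -> merged; set of 3 now {1, 3, 9}
Step 3: union(0, 5) -> merged; set of 0 now {0, 5}
Step 4: union(3, 5) -> merged; set of 3 now {0, 1, 3, 5, 9}
Step 5: union(0, 9) -> already same set; set of 0 now {0, 1, 3, 5, 9}
Step 6: union(5, 9) -> already same set; set of 5 now {0, 1, 3, 5, 9}
Step 7: union(0, 6) -> merged; set of 0 now {0, 1, 3, 5, 6, 9}
Step 8: union(8, 1) -> merged; set of 8 now {0, 1, 3, 5, 6, 8, 9}
Step 9: union(4, 2) -> merged; set of 4 now {2, 4}
Step 10: find(4) -> no change; set of 4 is {2, 4}
Step 11: union(1, 0) -> already same set; set of 1 now {0, 1, 3, 5, 6, 8, 9}
Step 12: union(8, 0) -> already same set; set of 8 now {0, 1, 3, 5, 6, 8, 9}
Step 13: union(2, 3) -> merged; set of 2 now {0, 1, 2, 3, 4, 5, 6, 8, 9}
Step 14: union(2, 5) -> already same set; set of 2 now {0, 1, 2, 3, 4, 5, 6, 8, 9}
Step 15: union(4, 3) -> already same set; set of 4 now {0, 1, 2, 3, 4, 5, 6, 8, 9}
Step 16: union(4, 2) -> already same set; set of 4 now {0, 1, 2, 3, 4, 5, 6, 8, 9}
Step 17: union(9, 5) -> already same set; set of 9 now {0, 1, 2, 3, 4, 5, 6, 8, 9}
Component of 2: {0, 1, 2, 3, 4, 5, 6, 8, 9}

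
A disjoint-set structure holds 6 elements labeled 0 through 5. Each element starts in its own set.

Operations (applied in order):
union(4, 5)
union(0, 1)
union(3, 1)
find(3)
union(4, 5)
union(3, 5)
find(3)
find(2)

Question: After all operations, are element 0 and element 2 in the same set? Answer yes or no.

Step 1: union(4, 5) -> merged; set of 4 now {4, 5}
Step 2: union(0, 1) -> merged; set of 0 now {0, 1}
Step 3: union(3, 1) -> merged; set of 3 now {0, 1, 3}
Step 4: find(3) -> no change; set of 3 is {0, 1, 3}
Step 5: union(4, 5) -> already same set; set of 4 now {4, 5}
Step 6: union(3, 5) -> merged; set of 3 now {0, 1, 3, 4, 5}
Step 7: find(3) -> no change; set of 3 is {0, 1, 3, 4, 5}
Step 8: find(2) -> no change; set of 2 is {2}
Set of 0: {0, 1, 3, 4, 5}; 2 is not a member.

Answer: no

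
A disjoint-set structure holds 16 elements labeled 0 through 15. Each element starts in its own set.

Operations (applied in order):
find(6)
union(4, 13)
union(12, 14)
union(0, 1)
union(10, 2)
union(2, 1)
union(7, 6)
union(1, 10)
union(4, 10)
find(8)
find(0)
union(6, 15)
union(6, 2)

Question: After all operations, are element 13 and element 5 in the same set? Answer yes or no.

Answer: no

Derivation:
Step 1: find(6) -> no change; set of 6 is {6}
Step 2: union(4, 13) -> merged; set of 4 now {4, 13}
Step 3: union(12, 14) -> merged; set of 12 now {12, 14}
Step 4: union(0, 1) -> merged; set of 0 now {0, 1}
Step 5: union(10, 2) -> merged; set of 10 now {2, 10}
Step 6: union(2, 1) -> merged; set of 2 now {0, 1, 2, 10}
Step 7: union(7, 6) -> merged; set of 7 now {6, 7}
Step 8: union(1, 10) -> already same set; set of 1 now {0, 1, 2, 10}
Step 9: union(4, 10) -> merged; set of 4 now {0, 1, 2, 4, 10, 13}
Step 10: find(8) -> no change; set of 8 is {8}
Step 11: find(0) -> no change; set of 0 is {0, 1, 2, 4, 10, 13}
Step 12: union(6, 15) -> merged; set of 6 now {6, 7, 15}
Step 13: union(6, 2) -> merged; set of 6 now {0, 1, 2, 4, 6, 7, 10, 13, 15}
Set of 13: {0, 1, 2, 4, 6, 7, 10, 13, 15}; 5 is not a member.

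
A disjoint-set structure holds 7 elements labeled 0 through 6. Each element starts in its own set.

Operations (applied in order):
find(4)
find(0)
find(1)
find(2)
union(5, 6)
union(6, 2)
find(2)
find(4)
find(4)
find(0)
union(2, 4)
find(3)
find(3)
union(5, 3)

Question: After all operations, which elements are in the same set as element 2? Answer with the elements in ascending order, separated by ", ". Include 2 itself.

Step 1: find(4) -> no change; set of 4 is {4}
Step 2: find(0) -> no change; set of 0 is {0}
Step 3: find(1) -> no change; set of 1 is {1}
Step 4: find(2) -> no change; set of 2 is {2}
Step 5: union(5, 6) -> merged; set of 5 now {5, 6}
Step 6: union(6, 2) -> merged; set of 6 now {2, 5, 6}
Step 7: find(2) -> no change; set of 2 is {2, 5, 6}
Step 8: find(4) -> no change; set of 4 is {4}
Step 9: find(4) -> no change; set of 4 is {4}
Step 10: find(0) -> no change; set of 0 is {0}
Step 11: union(2, 4) -> merged; set of 2 now {2, 4, 5, 6}
Step 12: find(3) -> no change; set of 3 is {3}
Step 13: find(3) -> no change; set of 3 is {3}
Step 14: union(5, 3) -> merged; set of 5 now {2, 3, 4, 5, 6}
Component of 2: {2, 3, 4, 5, 6}

Answer: 2, 3, 4, 5, 6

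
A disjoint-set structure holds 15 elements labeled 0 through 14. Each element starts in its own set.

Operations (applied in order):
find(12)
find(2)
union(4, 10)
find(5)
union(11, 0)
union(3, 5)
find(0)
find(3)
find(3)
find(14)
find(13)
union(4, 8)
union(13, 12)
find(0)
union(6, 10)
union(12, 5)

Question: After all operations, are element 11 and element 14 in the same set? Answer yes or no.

Step 1: find(12) -> no change; set of 12 is {12}
Step 2: find(2) -> no change; set of 2 is {2}
Step 3: union(4, 10) -> merged; set of 4 now {4, 10}
Step 4: find(5) -> no change; set of 5 is {5}
Step 5: union(11, 0) -> merged; set of 11 now {0, 11}
Step 6: union(3, 5) -> merged; set of 3 now {3, 5}
Step 7: find(0) -> no change; set of 0 is {0, 11}
Step 8: find(3) -> no change; set of 3 is {3, 5}
Step 9: find(3) -> no change; set of 3 is {3, 5}
Step 10: find(14) -> no change; set of 14 is {14}
Step 11: find(13) -> no change; set of 13 is {13}
Step 12: union(4, 8) -> merged; set of 4 now {4, 8, 10}
Step 13: union(13, 12) -> merged; set of 13 now {12, 13}
Step 14: find(0) -> no change; set of 0 is {0, 11}
Step 15: union(6, 10) -> merged; set of 6 now {4, 6, 8, 10}
Step 16: union(12, 5) -> merged; set of 12 now {3, 5, 12, 13}
Set of 11: {0, 11}; 14 is not a member.

Answer: no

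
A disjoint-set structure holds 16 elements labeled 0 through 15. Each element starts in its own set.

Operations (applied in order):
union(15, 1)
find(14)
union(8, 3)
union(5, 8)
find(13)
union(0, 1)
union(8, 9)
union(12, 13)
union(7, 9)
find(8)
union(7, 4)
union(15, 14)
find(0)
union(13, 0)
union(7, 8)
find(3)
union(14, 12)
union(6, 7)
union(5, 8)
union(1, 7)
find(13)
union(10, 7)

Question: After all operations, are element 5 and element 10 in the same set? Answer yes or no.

Step 1: union(15, 1) -> merged; set of 15 now {1, 15}
Step 2: find(14) -> no change; set of 14 is {14}
Step 3: union(8, 3) -> merged; set of 8 now {3, 8}
Step 4: union(5, 8) -> merged; set of 5 now {3, 5, 8}
Step 5: find(13) -> no change; set of 13 is {13}
Step 6: union(0, 1) -> merged; set of 0 now {0, 1, 15}
Step 7: union(8, 9) -> merged; set of 8 now {3, 5, 8, 9}
Step 8: union(12, 13) -> merged; set of 12 now {12, 13}
Step 9: union(7, 9) -> merged; set of 7 now {3, 5, 7, 8, 9}
Step 10: find(8) -> no change; set of 8 is {3, 5, 7, 8, 9}
Step 11: union(7, 4) -> merged; set of 7 now {3, 4, 5, 7, 8, 9}
Step 12: union(15, 14) -> merged; set of 15 now {0, 1, 14, 15}
Step 13: find(0) -> no change; set of 0 is {0, 1, 14, 15}
Step 14: union(13, 0) -> merged; set of 13 now {0, 1, 12, 13, 14, 15}
Step 15: union(7, 8) -> already same set; set of 7 now {3, 4, 5, 7, 8, 9}
Step 16: find(3) -> no change; set of 3 is {3, 4, 5, 7, 8, 9}
Step 17: union(14, 12) -> already same set; set of 14 now {0, 1, 12, 13, 14, 15}
Step 18: union(6, 7) -> merged; set of 6 now {3, 4, 5, 6, 7, 8, 9}
Step 19: union(5, 8) -> already same set; set of 5 now {3, 4, 5, 6, 7, 8, 9}
Step 20: union(1, 7) -> merged; set of 1 now {0, 1, 3, 4, 5, 6, 7, 8, 9, 12, 13, 14, 15}
Step 21: find(13) -> no change; set of 13 is {0, 1, 3, 4, 5, 6, 7, 8, 9, 12, 13, 14, 15}
Step 22: union(10, 7) -> merged; set of 10 now {0, 1, 3, 4, 5, 6, 7, 8, 9, 10, 12, 13, 14, 15}
Set of 5: {0, 1, 3, 4, 5, 6, 7, 8, 9, 10, 12, 13, 14, 15}; 10 is a member.

Answer: yes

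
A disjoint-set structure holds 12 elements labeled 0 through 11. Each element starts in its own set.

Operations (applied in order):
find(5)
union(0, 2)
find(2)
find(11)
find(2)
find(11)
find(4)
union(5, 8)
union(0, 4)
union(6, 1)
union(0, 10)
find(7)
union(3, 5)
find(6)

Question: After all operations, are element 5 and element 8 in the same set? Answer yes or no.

Step 1: find(5) -> no change; set of 5 is {5}
Step 2: union(0, 2) -> merged; set of 0 now {0, 2}
Step 3: find(2) -> no change; set of 2 is {0, 2}
Step 4: find(11) -> no change; set of 11 is {11}
Step 5: find(2) -> no change; set of 2 is {0, 2}
Step 6: find(11) -> no change; set of 11 is {11}
Step 7: find(4) -> no change; set of 4 is {4}
Step 8: union(5, 8) -> merged; set of 5 now {5, 8}
Step 9: union(0, 4) -> merged; set of 0 now {0, 2, 4}
Step 10: union(6, 1) -> merged; set of 6 now {1, 6}
Step 11: union(0, 10) -> merged; set of 0 now {0, 2, 4, 10}
Step 12: find(7) -> no change; set of 7 is {7}
Step 13: union(3, 5) -> merged; set of 3 now {3, 5, 8}
Step 14: find(6) -> no change; set of 6 is {1, 6}
Set of 5: {3, 5, 8}; 8 is a member.

Answer: yes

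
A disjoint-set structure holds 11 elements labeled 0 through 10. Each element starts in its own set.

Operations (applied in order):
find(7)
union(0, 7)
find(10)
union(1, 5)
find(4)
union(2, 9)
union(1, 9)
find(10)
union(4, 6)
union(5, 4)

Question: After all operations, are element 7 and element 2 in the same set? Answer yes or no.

Step 1: find(7) -> no change; set of 7 is {7}
Step 2: union(0, 7) -> merged; set of 0 now {0, 7}
Step 3: find(10) -> no change; set of 10 is {10}
Step 4: union(1, 5) -> merged; set of 1 now {1, 5}
Step 5: find(4) -> no change; set of 4 is {4}
Step 6: union(2, 9) -> merged; set of 2 now {2, 9}
Step 7: union(1, 9) -> merged; set of 1 now {1, 2, 5, 9}
Step 8: find(10) -> no change; set of 10 is {10}
Step 9: union(4, 6) -> merged; set of 4 now {4, 6}
Step 10: union(5, 4) -> merged; set of 5 now {1, 2, 4, 5, 6, 9}
Set of 7: {0, 7}; 2 is not a member.

Answer: no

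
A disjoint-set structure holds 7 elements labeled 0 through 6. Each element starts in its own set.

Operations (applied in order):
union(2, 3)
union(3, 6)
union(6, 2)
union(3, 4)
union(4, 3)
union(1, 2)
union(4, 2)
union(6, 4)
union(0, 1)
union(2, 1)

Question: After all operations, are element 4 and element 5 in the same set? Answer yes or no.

Step 1: union(2, 3) -> merged; set of 2 now {2, 3}
Step 2: union(3, 6) -> merged; set of 3 now {2, 3, 6}
Step 3: union(6, 2) -> already same set; set of 6 now {2, 3, 6}
Step 4: union(3, 4) -> merged; set of 3 now {2, 3, 4, 6}
Step 5: union(4, 3) -> already same set; set of 4 now {2, 3, 4, 6}
Step 6: union(1, 2) -> merged; set of 1 now {1, 2, 3, 4, 6}
Step 7: union(4, 2) -> already same set; set of 4 now {1, 2, 3, 4, 6}
Step 8: union(6, 4) -> already same set; set of 6 now {1, 2, 3, 4, 6}
Step 9: union(0, 1) -> merged; set of 0 now {0, 1, 2, 3, 4, 6}
Step 10: union(2, 1) -> already same set; set of 2 now {0, 1, 2, 3, 4, 6}
Set of 4: {0, 1, 2, 3, 4, 6}; 5 is not a member.

Answer: no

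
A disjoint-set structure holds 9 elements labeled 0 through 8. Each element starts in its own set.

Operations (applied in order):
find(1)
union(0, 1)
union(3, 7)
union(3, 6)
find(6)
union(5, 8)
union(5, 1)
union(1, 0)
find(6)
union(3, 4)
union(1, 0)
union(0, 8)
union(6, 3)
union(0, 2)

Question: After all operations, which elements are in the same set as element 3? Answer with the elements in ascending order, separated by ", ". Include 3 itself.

Answer: 3, 4, 6, 7

Derivation:
Step 1: find(1) -> no change; set of 1 is {1}
Step 2: union(0, 1) -> merged; set of 0 now {0, 1}
Step 3: union(3, 7) -> merged; set of 3 now {3, 7}
Step 4: union(3, 6) -> merged; set of 3 now {3, 6, 7}
Step 5: find(6) -> no change; set of 6 is {3, 6, 7}
Step 6: union(5, 8) -> merged; set of 5 now {5, 8}
Step 7: union(5, 1) -> merged; set of 5 now {0, 1, 5, 8}
Step 8: union(1, 0) -> already same set; set of 1 now {0, 1, 5, 8}
Step 9: find(6) -> no change; set of 6 is {3, 6, 7}
Step 10: union(3, 4) -> merged; set of 3 now {3, 4, 6, 7}
Step 11: union(1, 0) -> already same set; set of 1 now {0, 1, 5, 8}
Step 12: union(0, 8) -> already same set; set of 0 now {0, 1, 5, 8}
Step 13: union(6, 3) -> already same set; set of 6 now {3, 4, 6, 7}
Step 14: union(0, 2) -> merged; set of 0 now {0, 1, 2, 5, 8}
Component of 3: {3, 4, 6, 7}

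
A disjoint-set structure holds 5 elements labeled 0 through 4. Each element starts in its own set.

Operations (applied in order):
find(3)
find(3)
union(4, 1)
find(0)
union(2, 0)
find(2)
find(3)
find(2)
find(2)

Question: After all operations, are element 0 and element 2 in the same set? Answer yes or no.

Answer: yes

Derivation:
Step 1: find(3) -> no change; set of 3 is {3}
Step 2: find(3) -> no change; set of 3 is {3}
Step 3: union(4, 1) -> merged; set of 4 now {1, 4}
Step 4: find(0) -> no change; set of 0 is {0}
Step 5: union(2, 0) -> merged; set of 2 now {0, 2}
Step 6: find(2) -> no change; set of 2 is {0, 2}
Step 7: find(3) -> no change; set of 3 is {3}
Step 8: find(2) -> no change; set of 2 is {0, 2}
Step 9: find(2) -> no change; set of 2 is {0, 2}
Set of 0: {0, 2}; 2 is a member.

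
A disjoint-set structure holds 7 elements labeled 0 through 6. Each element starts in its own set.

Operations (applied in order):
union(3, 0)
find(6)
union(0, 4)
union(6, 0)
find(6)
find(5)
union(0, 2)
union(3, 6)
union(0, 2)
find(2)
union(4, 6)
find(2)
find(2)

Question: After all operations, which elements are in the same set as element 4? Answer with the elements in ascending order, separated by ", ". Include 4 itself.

Step 1: union(3, 0) -> merged; set of 3 now {0, 3}
Step 2: find(6) -> no change; set of 6 is {6}
Step 3: union(0, 4) -> merged; set of 0 now {0, 3, 4}
Step 4: union(6, 0) -> merged; set of 6 now {0, 3, 4, 6}
Step 5: find(6) -> no change; set of 6 is {0, 3, 4, 6}
Step 6: find(5) -> no change; set of 5 is {5}
Step 7: union(0, 2) -> merged; set of 0 now {0, 2, 3, 4, 6}
Step 8: union(3, 6) -> already same set; set of 3 now {0, 2, 3, 4, 6}
Step 9: union(0, 2) -> already same set; set of 0 now {0, 2, 3, 4, 6}
Step 10: find(2) -> no change; set of 2 is {0, 2, 3, 4, 6}
Step 11: union(4, 6) -> already same set; set of 4 now {0, 2, 3, 4, 6}
Step 12: find(2) -> no change; set of 2 is {0, 2, 3, 4, 6}
Step 13: find(2) -> no change; set of 2 is {0, 2, 3, 4, 6}
Component of 4: {0, 2, 3, 4, 6}

Answer: 0, 2, 3, 4, 6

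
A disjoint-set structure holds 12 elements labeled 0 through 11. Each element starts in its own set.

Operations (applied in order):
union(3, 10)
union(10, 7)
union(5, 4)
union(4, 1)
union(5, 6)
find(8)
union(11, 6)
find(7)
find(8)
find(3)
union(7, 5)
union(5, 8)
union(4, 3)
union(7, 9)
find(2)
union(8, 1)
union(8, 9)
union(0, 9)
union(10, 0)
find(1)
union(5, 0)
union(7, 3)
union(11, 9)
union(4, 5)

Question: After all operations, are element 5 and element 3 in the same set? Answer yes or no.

Step 1: union(3, 10) -> merged; set of 3 now {3, 10}
Step 2: union(10, 7) -> merged; set of 10 now {3, 7, 10}
Step 3: union(5, 4) -> merged; set of 5 now {4, 5}
Step 4: union(4, 1) -> merged; set of 4 now {1, 4, 5}
Step 5: union(5, 6) -> merged; set of 5 now {1, 4, 5, 6}
Step 6: find(8) -> no change; set of 8 is {8}
Step 7: union(11, 6) -> merged; set of 11 now {1, 4, 5, 6, 11}
Step 8: find(7) -> no change; set of 7 is {3, 7, 10}
Step 9: find(8) -> no change; set of 8 is {8}
Step 10: find(3) -> no change; set of 3 is {3, 7, 10}
Step 11: union(7, 5) -> merged; set of 7 now {1, 3, 4, 5, 6, 7, 10, 11}
Step 12: union(5, 8) -> merged; set of 5 now {1, 3, 4, 5, 6, 7, 8, 10, 11}
Step 13: union(4, 3) -> already same set; set of 4 now {1, 3, 4, 5, 6, 7, 8, 10, 11}
Step 14: union(7, 9) -> merged; set of 7 now {1, 3, 4, 5, 6, 7, 8, 9, 10, 11}
Step 15: find(2) -> no change; set of 2 is {2}
Step 16: union(8, 1) -> already same set; set of 8 now {1, 3, 4, 5, 6, 7, 8, 9, 10, 11}
Step 17: union(8, 9) -> already same set; set of 8 now {1, 3, 4, 5, 6, 7, 8, 9, 10, 11}
Step 18: union(0, 9) -> merged; set of 0 now {0, 1, 3, 4, 5, 6, 7, 8, 9, 10, 11}
Step 19: union(10, 0) -> already same set; set of 10 now {0, 1, 3, 4, 5, 6, 7, 8, 9, 10, 11}
Step 20: find(1) -> no change; set of 1 is {0, 1, 3, 4, 5, 6, 7, 8, 9, 10, 11}
Step 21: union(5, 0) -> already same set; set of 5 now {0, 1, 3, 4, 5, 6, 7, 8, 9, 10, 11}
Step 22: union(7, 3) -> already same set; set of 7 now {0, 1, 3, 4, 5, 6, 7, 8, 9, 10, 11}
Step 23: union(11, 9) -> already same set; set of 11 now {0, 1, 3, 4, 5, 6, 7, 8, 9, 10, 11}
Step 24: union(4, 5) -> already same set; set of 4 now {0, 1, 3, 4, 5, 6, 7, 8, 9, 10, 11}
Set of 5: {0, 1, 3, 4, 5, 6, 7, 8, 9, 10, 11}; 3 is a member.

Answer: yes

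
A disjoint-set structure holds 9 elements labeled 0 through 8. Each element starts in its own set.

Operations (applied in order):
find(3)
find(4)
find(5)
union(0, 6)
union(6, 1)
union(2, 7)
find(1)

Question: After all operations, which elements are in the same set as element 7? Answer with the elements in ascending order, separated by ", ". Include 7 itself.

Answer: 2, 7

Derivation:
Step 1: find(3) -> no change; set of 3 is {3}
Step 2: find(4) -> no change; set of 4 is {4}
Step 3: find(5) -> no change; set of 5 is {5}
Step 4: union(0, 6) -> merged; set of 0 now {0, 6}
Step 5: union(6, 1) -> merged; set of 6 now {0, 1, 6}
Step 6: union(2, 7) -> merged; set of 2 now {2, 7}
Step 7: find(1) -> no change; set of 1 is {0, 1, 6}
Component of 7: {2, 7}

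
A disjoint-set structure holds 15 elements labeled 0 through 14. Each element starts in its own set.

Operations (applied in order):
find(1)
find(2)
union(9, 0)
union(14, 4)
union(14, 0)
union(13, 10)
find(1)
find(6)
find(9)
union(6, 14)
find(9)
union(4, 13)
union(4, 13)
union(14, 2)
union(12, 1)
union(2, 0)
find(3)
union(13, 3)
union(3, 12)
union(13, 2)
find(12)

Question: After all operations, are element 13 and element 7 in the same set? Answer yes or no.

Step 1: find(1) -> no change; set of 1 is {1}
Step 2: find(2) -> no change; set of 2 is {2}
Step 3: union(9, 0) -> merged; set of 9 now {0, 9}
Step 4: union(14, 4) -> merged; set of 14 now {4, 14}
Step 5: union(14, 0) -> merged; set of 14 now {0, 4, 9, 14}
Step 6: union(13, 10) -> merged; set of 13 now {10, 13}
Step 7: find(1) -> no change; set of 1 is {1}
Step 8: find(6) -> no change; set of 6 is {6}
Step 9: find(9) -> no change; set of 9 is {0, 4, 9, 14}
Step 10: union(6, 14) -> merged; set of 6 now {0, 4, 6, 9, 14}
Step 11: find(9) -> no change; set of 9 is {0, 4, 6, 9, 14}
Step 12: union(4, 13) -> merged; set of 4 now {0, 4, 6, 9, 10, 13, 14}
Step 13: union(4, 13) -> already same set; set of 4 now {0, 4, 6, 9, 10, 13, 14}
Step 14: union(14, 2) -> merged; set of 14 now {0, 2, 4, 6, 9, 10, 13, 14}
Step 15: union(12, 1) -> merged; set of 12 now {1, 12}
Step 16: union(2, 0) -> already same set; set of 2 now {0, 2, 4, 6, 9, 10, 13, 14}
Step 17: find(3) -> no change; set of 3 is {3}
Step 18: union(13, 3) -> merged; set of 13 now {0, 2, 3, 4, 6, 9, 10, 13, 14}
Step 19: union(3, 12) -> merged; set of 3 now {0, 1, 2, 3, 4, 6, 9, 10, 12, 13, 14}
Step 20: union(13, 2) -> already same set; set of 13 now {0, 1, 2, 3, 4, 6, 9, 10, 12, 13, 14}
Step 21: find(12) -> no change; set of 12 is {0, 1, 2, 3, 4, 6, 9, 10, 12, 13, 14}
Set of 13: {0, 1, 2, 3, 4, 6, 9, 10, 12, 13, 14}; 7 is not a member.

Answer: no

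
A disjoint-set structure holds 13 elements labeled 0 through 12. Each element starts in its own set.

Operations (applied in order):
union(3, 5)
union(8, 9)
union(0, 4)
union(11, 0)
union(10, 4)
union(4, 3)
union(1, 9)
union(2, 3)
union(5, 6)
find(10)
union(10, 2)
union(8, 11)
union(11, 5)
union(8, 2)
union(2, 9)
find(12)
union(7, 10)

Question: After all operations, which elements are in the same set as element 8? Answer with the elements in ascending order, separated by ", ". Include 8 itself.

Step 1: union(3, 5) -> merged; set of 3 now {3, 5}
Step 2: union(8, 9) -> merged; set of 8 now {8, 9}
Step 3: union(0, 4) -> merged; set of 0 now {0, 4}
Step 4: union(11, 0) -> merged; set of 11 now {0, 4, 11}
Step 5: union(10, 4) -> merged; set of 10 now {0, 4, 10, 11}
Step 6: union(4, 3) -> merged; set of 4 now {0, 3, 4, 5, 10, 11}
Step 7: union(1, 9) -> merged; set of 1 now {1, 8, 9}
Step 8: union(2, 3) -> merged; set of 2 now {0, 2, 3, 4, 5, 10, 11}
Step 9: union(5, 6) -> merged; set of 5 now {0, 2, 3, 4, 5, 6, 10, 11}
Step 10: find(10) -> no change; set of 10 is {0, 2, 3, 4, 5, 6, 10, 11}
Step 11: union(10, 2) -> already same set; set of 10 now {0, 2, 3, 4, 5, 6, 10, 11}
Step 12: union(8, 11) -> merged; set of 8 now {0, 1, 2, 3, 4, 5, 6, 8, 9, 10, 11}
Step 13: union(11, 5) -> already same set; set of 11 now {0, 1, 2, 3, 4, 5, 6, 8, 9, 10, 11}
Step 14: union(8, 2) -> already same set; set of 8 now {0, 1, 2, 3, 4, 5, 6, 8, 9, 10, 11}
Step 15: union(2, 9) -> already same set; set of 2 now {0, 1, 2, 3, 4, 5, 6, 8, 9, 10, 11}
Step 16: find(12) -> no change; set of 12 is {12}
Step 17: union(7, 10) -> merged; set of 7 now {0, 1, 2, 3, 4, 5, 6, 7, 8, 9, 10, 11}
Component of 8: {0, 1, 2, 3, 4, 5, 6, 7, 8, 9, 10, 11}

Answer: 0, 1, 2, 3, 4, 5, 6, 7, 8, 9, 10, 11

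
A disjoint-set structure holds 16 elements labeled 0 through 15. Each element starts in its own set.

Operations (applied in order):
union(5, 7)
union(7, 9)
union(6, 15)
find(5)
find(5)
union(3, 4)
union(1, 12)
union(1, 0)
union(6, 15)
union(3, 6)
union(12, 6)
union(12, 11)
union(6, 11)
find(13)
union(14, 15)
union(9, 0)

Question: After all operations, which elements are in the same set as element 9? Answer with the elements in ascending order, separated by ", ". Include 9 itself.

Step 1: union(5, 7) -> merged; set of 5 now {5, 7}
Step 2: union(7, 9) -> merged; set of 7 now {5, 7, 9}
Step 3: union(6, 15) -> merged; set of 6 now {6, 15}
Step 4: find(5) -> no change; set of 5 is {5, 7, 9}
Step 5: find(5) -> no change; set of 5 is {5, 7, 9}
Step 6: union(3, 4) -> merged; set of 3 now {3, 4}
Step 7: union(1, 12) -> merged; set of 1 now {1, 12}
Step 8: union(1, 0) -> merged; set of 1 now {0, 1, 12}
Step 9: union(6, 15) -> already same set; set of 6 now {6, 15}
Step 10: union(3, 6) -> merged; set of 3 now {3, 4, 6, 15}
Step 11: union(12, 6) -> merged; set of 12 now {0, 1, 3, 4, 6, 12, 15}
Step 12: union(12, 11) -> merged; set of 12 now {0, 1, 3, 4, 6, 11, 12, 15}
Step 13: union(6, 11) -> already same set; set of 6 now {0, 1, 3, 4, 6, 11, 12, 15}
Step 14: find(13) -> no change; set of 13 is {13}
Step 15: union(14, 15) -> merged; set of 14 now {0, 1, 3, 4, 6, 11, 12, 14, 15}
Step 16: union(9, 0) -> merged; set of 9 now {0, 1, 3, 4, 5, 6, 7, 9, 11, 12, 14, 15}
Component of 9: {0, 1, 3, 4, 5, 6, 7, 9, 11, 12, 14, 15}

Answer: 0, 1, 3, 4, 5, 6, 7, 9, 11, 12, 14, 15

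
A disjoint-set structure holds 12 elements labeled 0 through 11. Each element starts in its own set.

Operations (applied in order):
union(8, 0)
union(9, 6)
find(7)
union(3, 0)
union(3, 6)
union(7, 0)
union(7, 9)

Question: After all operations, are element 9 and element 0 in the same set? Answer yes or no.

Step 1: union(8, 0) -> merged; set of 8 now {0, 8}
Step 2: union(9, 6) -> merged; set of 9 now {6, 9}
Step 3: find(7) -> no change; set of 7 is {7}
Step 4: union(3, 0) -> merged; set of 3 now {0, 3, 8}
Step 5: union(3, 6) -> merged; set of 3 now {0, 3, 6, 8, 9}
Step 6: union(7, 0) -> merged; set of 7 now {0, 3, 6, 7, 8, 9}
Step 7: union(7, 9) -> already same set; set of 7 now {0, 3, 6, 7, 8, 9}
Set of 9: {0, 3, 6, 7, 8, 9}; 0 is a member.

Answer: yes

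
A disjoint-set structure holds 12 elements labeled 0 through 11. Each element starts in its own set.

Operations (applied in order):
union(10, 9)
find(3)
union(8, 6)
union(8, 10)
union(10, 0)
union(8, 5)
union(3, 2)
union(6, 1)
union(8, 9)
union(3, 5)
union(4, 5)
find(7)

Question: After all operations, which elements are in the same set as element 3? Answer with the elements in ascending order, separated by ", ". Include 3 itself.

Answer: 0, 1, 2, 3, 4, 5, 6, 8, 9, 10

Derivation:
Step 1: union(10, 9) -> merged; set of 10 now {9, 10}
Step 2: find(3) -> no change; set of 3 is {3}
Step 3: union(8, 6) -> merged; set of 8 now {6, 8}
Step 4: union(8, 10) -> merged; set of 8 now {6, 8, 9, 10}
Step 5: union(10, 0) -> merged; set of 10 now {0, 6, 8, 9, 10}
Step 6: union(8, 5) -> merged; set of 8 now {0, 5, 6, 8, 9, 10}
Step 7: union(3, 2) -> merged; set of 3 now {2, 3}
Step 8: union(6, 1) -> merged; set of 6 now {0, 1, 5, 6, 8, 9, 10}
Step 9: union(8, 9) -> already same set; set of 8 now {0, 1, 5, 6, 8, 9, 10}
Step 10: union(3, 5) -> merged; set of 3 now {0, 1, 2, 3, 5, 6, 8, 9, 10}
Step 11: union(4, 5) -> merged; set of 4 now {0, 1, 2, 3, 4, 5, 6, 8, 9, 10}
Step 12: find(7) -> no change; set of 7 is {7}
Component of 3: {0, 1, 2, 3, 4, 5, 6, 8, 9, 10}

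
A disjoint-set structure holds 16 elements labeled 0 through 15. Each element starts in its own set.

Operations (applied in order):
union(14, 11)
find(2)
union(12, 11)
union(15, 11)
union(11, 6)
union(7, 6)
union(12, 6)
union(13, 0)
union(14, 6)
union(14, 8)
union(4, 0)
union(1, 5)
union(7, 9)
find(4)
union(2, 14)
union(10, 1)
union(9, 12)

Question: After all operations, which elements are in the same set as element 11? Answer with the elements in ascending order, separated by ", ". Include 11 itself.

Step 1: union(14, 11) -> merged; set of 14 now {11, 14}
Step 2: find(2) -> no change; set of 2 is {2}
Step 3: union(12, 11) -> merged; set of 12 now {11, 12, 14}
Step 4: union(15, 11) -> merged; set of 15 now {11, 12, 14, 15}
Step 5: union(11, 6) -> merged; set of 11 now {6, 11, 12, 14, 15}
Step 6: union(7, 6) -> merged; set of 7 now {6, 7, 11, 12, 14, 15}
Step 7: union(12, 6) -> already same set; set of 12 now {6, 7, 11, 12, 14, 15}
Step 8: union(13, 0) -> merged; set of 13 now {0, 13}
Step 9: union(14, 6) -> already same set; set of 14 now {6, 7, 11, 12, 14, 15}
Step 10: union(14, 8) -> merged; set of 14 now {6, 7, 8, 11, 12, 14, 15}
Step 11: union(4, 0) -> merged; set of 4 now {0, 4, 13}
Step 12: union(1, 5) -> merged; set of 1 now {1, 5}
Step 13: union(7, 9) -> merged; set of 7 now {6, 7, 8, 9, 11, 12, 14, 15}
Step 14: find(4) -> no change; set of 4 is {0, 4, 13}
Step 15: union(2, 14) -> merged; set of 2 now {2, 6, 7, 8, 9, 11, 12, 14, 15}
Step 16: union(10, 1) -> merged; set of 10 now {1, 5, 10}
Step 17: union(9, 12) -> already same set; set of 9 now {2, 6, 7, 8, 9, 11, 12, 14, 15}
Component of 11: {2, 6, 7, 8, 9, 11, 12, 14, 15}

Answer: 2, 6, 7, 8, 9, 11, 12, 14, 15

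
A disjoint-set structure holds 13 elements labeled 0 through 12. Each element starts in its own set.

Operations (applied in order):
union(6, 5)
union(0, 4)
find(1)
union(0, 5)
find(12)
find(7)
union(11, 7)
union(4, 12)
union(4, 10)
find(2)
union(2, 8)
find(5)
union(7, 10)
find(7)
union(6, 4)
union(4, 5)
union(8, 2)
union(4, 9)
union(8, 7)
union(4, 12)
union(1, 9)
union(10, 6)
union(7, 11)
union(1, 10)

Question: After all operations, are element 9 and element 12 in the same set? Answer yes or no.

Step 1: union(6, 5) -> merged; set of 6 now {5, 6}
Step 2: union(0, 4) -> merged; set of 0 now {0, 4}
Step 3: find(1) -> no change; set of 1 is {1}
Step 4: union(0, 5) -> merged; set of 0 now {0, 4, 5, 6}
Step 5: find(12) -> no change; set of 12 is {12}
Step 6: find(7) -> no change; set of 7 is {7}
Step 7: union(11, 7) -> merged; set of 11 now {7, 11}
Step 8: union(4, 12) -> merged; set of 4 now {0, 4, 5, 6, 12}
Step 9: union(4, 10) -> merged; set of 4 now {0, 4, 5, 6, 10, 12}
Step 10: find(2) -> no change; set of 2 is {2}
Step 11: union(2, 8) -> merged; set of 2 now {2, 8}
Step 12: find(5) -> no change; set of 5 is {0, 4, 5, 6, 10, 12}
Step 13: union(7, 10) -> merged; set of 7 now {0, 4, 5, 6, 7, 10, 11, 12}
Step 14: find(7) -> no change; set of 7 is {0, 4, 5, 6, 7, 10, 11, 12}
Step 15: union(6, 4) -> already same set; set of 6 now {0, 4, 5, 6, 7, 10, 11, 12}
Step 16: union(4, 5) -> already same set; set of 4 now {0, 4, 5, 6, 7, 10, 11, 12}
Step 17: union(8, 2) -> already same set; set of 8 now {2, 8}
Step 18: union(4, 9) -> merged; set of 4 now {0, 4, 5, 6, 7, 9, 10, 11, 12}
Step 19: union(8, 7) -> merged; set of 8 now {0, 2, 4, 5, 6, 7, 8, 9, 10, 11, 12}
Step 20: union(4, 12) -> already same set; set of 4 now {0, 2, 4, 5, 6, 7, 8, 9, 10, 11, 12}
Step 21: union(1, 9) -> merged; set of 1 now {0, 1, 2, 4, 5, 6, 7, 8, 9, 10, 11, 12}
Step 22: union(10, 6) -> already same set; set of 10 now {0, 1, 2, 4, 5, 6, 7, 8, 9, 10, 11, 12}
Step 23: union(7, 11) -> already same set; set of 7 now {0, 1, 2, 4, 5, 6, 7, 8, 9, 10, 11, 12}
Step 24: union(1, 10) -> already same set; set of 1 now {0, 1, 2, 4, 5, 6, 7, 8, 9, 10, 11, 12}
Set of 9: {0, 1, 2, 4, 5, 6, 7, 8, 9, 10, 11, 12}; 12 is a member.

Answer: yes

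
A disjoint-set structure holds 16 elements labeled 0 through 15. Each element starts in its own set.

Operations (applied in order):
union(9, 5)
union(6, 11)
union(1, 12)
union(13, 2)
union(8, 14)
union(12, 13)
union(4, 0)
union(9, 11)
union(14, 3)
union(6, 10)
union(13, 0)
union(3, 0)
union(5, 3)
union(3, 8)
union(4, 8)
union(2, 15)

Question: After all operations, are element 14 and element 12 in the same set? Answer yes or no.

Answer: yes

Derivation:
Step 1: union(9, 5) -> merged; set of 9 now {5, 9}
Step 2: union(6, 11) -> merged; set of 6 now {6, 11}
Step 3: union(1, 12) -> merged; set of 1 now {1, 12}
Step 4: union(13, 2) -> merged; set of 13 now {2, 13}
Step 5: union(8, 14) -> merged; set of 8 now {8, 14}
Step 6: union(12, 13) -> merged; set of 12 now {1, 2, 12, 13}
Step 7: union(4, 0) -> merged; set of 4 now {0, 4}
Step 8: union(9, 11) -> merged; set of 9 now {5, 6, 9, 11}
Step 9: union(14, 3) -> merged; set of 14 now {3, 8, 14}
Step 10: union(6, 10) -> merged; set of 6 now {5, 6, 9, 10, 11}
Step 11: union(13, 0) -> merged; set of 13 now {0, 1, 2, 4, 12, 13}
Step 12: union(3, 0) -> merged; set of 3 now {0, 1, 2, 3, 4, 8, 12, 13, 14}
Step 13: union(5, 3) -> merged; set of 5 now {0, 1, 2, 3, 4, 5, 6, 8, 9, 10, 11, 12, 13, 14}
Step 14: union(3, 8) -> already same set; set of 3 now {0, 1, 2, 3, 4, 5, 6, 8, 9, 10, 11, 12, 13, 14}
Step 15: union(4, 8) -> already same set; set of 4 now {0, 1, 2, 3, 4, 5, 6, 8, 9, 10, 11, 12, 13, 14}
Step 16: union(2, 15) -> merged; set of 2 now {0, 1, 2, 3, 4, 5, 6, 8, 9, 10, 11, 12, 13, 14, 15}
Set of 14: {0, 1, 2, 3, 4, 5, 6, 8, 9, 10, 11, 12, 13, 14, 15}; 12 is a member.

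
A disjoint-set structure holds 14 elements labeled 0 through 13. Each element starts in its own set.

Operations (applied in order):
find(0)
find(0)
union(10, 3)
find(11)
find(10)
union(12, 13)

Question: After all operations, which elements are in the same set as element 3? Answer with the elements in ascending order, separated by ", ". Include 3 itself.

Answer: 3, 10

Derivation:
Step 1: find(0) -> no change; set of 0 is {0}
Step 2: find(0) -> no change; set of 0 is {0}
Step 3: union(10, 3) -> merged; set of 10 now {3, 10}
Step 4: find(11) -> no change; set of 11 is {11}
Step 5: find(10) -> no change; set of 10 is {3, 10}
Step 6: union(12, 13) -> merged; set of 12 now {12, 13}
Component of 3: {3, 10}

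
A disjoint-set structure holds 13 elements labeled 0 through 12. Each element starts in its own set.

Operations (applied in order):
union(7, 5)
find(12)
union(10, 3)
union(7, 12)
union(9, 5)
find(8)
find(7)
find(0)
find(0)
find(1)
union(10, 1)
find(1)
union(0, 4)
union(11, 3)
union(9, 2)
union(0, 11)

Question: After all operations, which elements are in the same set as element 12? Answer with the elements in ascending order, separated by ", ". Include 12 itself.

Step 1: union(7, 5) -> merged; set of 7 now {5, 7}
Step 2: find(12) -> no change; set of 12 is {12}
Step 3: union(10, 3) -> merged; set of 10 now {3, 10}
Step 4: union(7, 12) -> merged; set of 7 now {5, 7, 12}
Step 5: union(9, 5) -> merged; set of 9 now {5, 7, 9, 12}
Step 6: find(8) -> no change; set of 8 is {8}
Step 7: find(7) -> no change; set of 7 is {5, 7, 9, 12}
Step 8: find(0) -> no change; set of 0 is {0}
Step 9: find(0) -> no change; set of 0 is {0}
Step 10: find(1) -> no change; set of 1 is {1}
Step 11: union(10, 1) -> merged; set of 10 now {1, 3, 10}
Step 12: find(1) -> no change; set of 1 is {1, 3, 10}
Step 13: union(0, 4) -> merged; set of 0 now {0, 4}
Step 14: union(11, 3) -> merged; set of 11 now {1, 3, 10, 11}
Step 15: union(9, 2) -> merged; set of 9 now {2, 5, 7, 9, 12}
Step 16: union(0, 11) -> merged; set of 0 now {0, 1, 3, 4, 10, 11}
Component of 12: {2, 5, 7, 9, 12}

Answer: 2, 5, 7, 9, 12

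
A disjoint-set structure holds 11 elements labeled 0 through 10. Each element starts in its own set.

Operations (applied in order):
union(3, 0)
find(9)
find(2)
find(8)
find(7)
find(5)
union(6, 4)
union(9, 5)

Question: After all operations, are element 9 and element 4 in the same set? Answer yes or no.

Step 1: union(3, 0) -> merged; set of 3 now {0, 3}
Step 2: find(9) -> no change; set of 9 is {9}
Step 3: find(2) -> no change; set of 2 is {2}
Step 4: find(8) -> no change; set of 8 is {8}
Step 5: find(7) -> no change; set of 7 is {7}
Step 6: find(5) -> no change; set of 5 is {5}
Step 7: union(6, 4) -> merged; set of 6 now {4, 6}
Step 8: union(9, 5) -> merged; set of 9 now {5, 9}
Set of 9: {5, 9}; 4 is not a member.

Answer: no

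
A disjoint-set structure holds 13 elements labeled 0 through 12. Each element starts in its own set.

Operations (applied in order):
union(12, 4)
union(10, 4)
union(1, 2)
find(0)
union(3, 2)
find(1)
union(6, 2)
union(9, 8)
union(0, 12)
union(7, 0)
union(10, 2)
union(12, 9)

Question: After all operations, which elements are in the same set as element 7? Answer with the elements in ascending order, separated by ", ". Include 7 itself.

Step 1: union(12, 4) -> merged; set of 12 now {4, 12}
Step 2: union(10, 4) -> merged; set of 10 now {4, 10, 12}
Step 3: union(1, 2) -> merged; set of 1 now {1, 2}
Step 4: find(0) -> no change; set of 0 is {0}
Step 5: union(3, 2) -> merged; set of 3 now {1, 2, 3}
Step 6: find(1) -> no change; set of 1 is {1, 2, 3}
Step 7: union(6, 2) -> merged; set of 6 now {1, 2, 3, 6}
Step 8: union(9, 8) -> merged; set of 9 now {8, 9}
Step 9: union(0, 12) -> merged; set of 0 now {0, 4, 10, 12}
Step 10: union(7, 0) -> merged; set of 7 now {0, 4, 7, 10, 12}
Step 11: union(10, 2) -> merged; set of 10 now {0, 1, 2, 3, 4, 6, 7, 10, 12}
Step 12: union(12, 9) -> merged; set of 12 now {0, 1, 2, 3, 4, 6, 7, 8, 9, 10, 12}
Component of 7: {0, 1, 2, 3, 4, 6, 7, 8, 9, 10, 12}

Answer: 0, 1, 2, 3, 4, 6, 7, 8, 9, 10, 12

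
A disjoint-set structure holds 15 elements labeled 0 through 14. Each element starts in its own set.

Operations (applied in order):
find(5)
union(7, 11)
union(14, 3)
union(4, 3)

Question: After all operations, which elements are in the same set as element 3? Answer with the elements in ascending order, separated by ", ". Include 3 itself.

Step 1: find(5) -> no change; set of 5 is {5}
Step 2: union(7, 11) -> merged; set of 7 now {7, 11}
Step 3: union(14, 3) -> merged; set of 14 now {3, 14}
Step 4: union(4, 3) -> merged; set of 4 now {3, 4, 14}
Component of 3: {3, 4, 14}

Answer: 3, 4, 14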